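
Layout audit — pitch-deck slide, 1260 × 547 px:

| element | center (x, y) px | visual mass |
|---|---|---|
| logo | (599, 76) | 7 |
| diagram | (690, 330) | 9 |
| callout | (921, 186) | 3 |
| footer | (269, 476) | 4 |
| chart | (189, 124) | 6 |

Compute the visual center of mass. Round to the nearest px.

(530, 231)

Total weight = 7 + 9 + 3 + 4 + 6 = 29.
Σw·x = 7·599 + 9·690 + 3·921 + 4·269 + 6·189 = 15376, so x̄ = 15376/29 ≈ 530.21.
Σw·y = 7·76 + 9·330 + 3·186 + 4·476 + 6·124 = 6708, so ȳ = 6708/29 ≈ 231.31.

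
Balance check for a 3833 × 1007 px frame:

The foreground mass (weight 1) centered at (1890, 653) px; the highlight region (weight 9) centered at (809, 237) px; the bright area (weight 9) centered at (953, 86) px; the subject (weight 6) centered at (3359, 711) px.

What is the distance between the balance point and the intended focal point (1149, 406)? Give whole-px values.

Σw = 1 + 9 + 9 + 6 = 25.
x: (1·1890 + 9·809 + 9·953 + 6·3359) / 25 = 37902 / 25 ≈ 1516.08
y: (1·653 + 9·237 + 9·86 + 6·711) / 25 = 7826 / 25 ≈ 313.04
Offset from (1149, 406): Δx ≈ 367.08, Δy ≈ -92.96; distance = √(Δx² + Δy²) ≈ 378.67.

≈ 379 px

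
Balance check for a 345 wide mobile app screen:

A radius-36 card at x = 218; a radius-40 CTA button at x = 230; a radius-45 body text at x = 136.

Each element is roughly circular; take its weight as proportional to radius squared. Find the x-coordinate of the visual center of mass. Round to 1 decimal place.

x ≈ 188.2

Weights ∝ r²: card 36² = 1296, CTA button 40² = 1600, body text 45² = 2025; Σw = 4921.
x: (1296·218 + 1600·230 + 2025·136) / 4921 = 925928 / 4921 ≈ 188.16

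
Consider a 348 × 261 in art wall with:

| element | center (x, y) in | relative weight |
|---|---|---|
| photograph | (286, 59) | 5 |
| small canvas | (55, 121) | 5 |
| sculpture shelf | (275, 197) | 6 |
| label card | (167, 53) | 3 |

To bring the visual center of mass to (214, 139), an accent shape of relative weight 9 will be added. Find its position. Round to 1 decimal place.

With the accent shape, Σw becomes 5 + 5 + 6 + 3 + 9 = 28.
x: need Σw·x = 28·214 = 5992. Existing = 5·286 + 5·55 + 6·275 + 3·167 = 3856. Remainder 2136 / 9 ≈ 237.33.
y: need Σw·y = 28·139 = 3892. Existing = 5·59 + 5·121 + 6·197 + 3·53 = 2241. Remainder 1651 / 9 ≈ 183.44.

(237.3, 183.4)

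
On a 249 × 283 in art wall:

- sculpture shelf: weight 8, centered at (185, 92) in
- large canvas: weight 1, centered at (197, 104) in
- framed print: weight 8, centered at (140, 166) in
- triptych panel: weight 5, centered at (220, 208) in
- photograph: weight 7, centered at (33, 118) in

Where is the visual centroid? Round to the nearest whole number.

Weights sum to 8 + 1 + 8 + 5 + 7 = 29.
x-moment: 8·185 + 1·197 + 8·140 + 5·220 + 7·33 = 4128; centroid 4128/29 ≈ 142.34.
y-moment: 8·92 + 1·104 + 8·166 + 5·208 + 7·118 = 4034; centroid 4034/29 ≈ 139.10.

(142, 139)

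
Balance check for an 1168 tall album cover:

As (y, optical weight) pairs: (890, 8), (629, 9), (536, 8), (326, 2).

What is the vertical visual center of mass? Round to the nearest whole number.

y ≈ 656

Weights sum to 8 + 9 + 8 + 2 = 27.
y-moment: 8·890 + 9·629 + 8·536 + 2·326 = 17721; centroid 17721/27 ≈ 656.33.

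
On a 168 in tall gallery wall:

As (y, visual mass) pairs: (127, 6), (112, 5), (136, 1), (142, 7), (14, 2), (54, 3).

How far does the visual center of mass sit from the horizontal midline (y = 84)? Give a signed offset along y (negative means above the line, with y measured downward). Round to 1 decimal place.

≈ 26.1 in

Weights sum to 6 + 5 + 1 + 7 + 2 + 3 = 24.
Σw·y = 2642; ȳ = 2642/24 ≈ 110.08.
Against y = 84, that's 110.08 − 84 = 26.08.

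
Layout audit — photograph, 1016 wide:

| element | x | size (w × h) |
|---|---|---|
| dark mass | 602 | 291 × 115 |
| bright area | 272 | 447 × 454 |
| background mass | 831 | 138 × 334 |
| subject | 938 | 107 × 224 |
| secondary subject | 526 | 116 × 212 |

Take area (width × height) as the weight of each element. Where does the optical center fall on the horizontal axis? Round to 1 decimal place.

Areas → weights: dark mass 291·115 = 33465, bright area 447·454 = 202938, background mass 138·334 = 46092, subject 107·224 = 23968, secondary subject 116·212 = 24592; Σw = 331055.
Σw·x = 33465·602 + 202938·272 + 46092·831 + 23968·938 + 24592·526 = 149064894, so x̄ = 149064894/331055 ≈ 450.27.

x ≈ 450.3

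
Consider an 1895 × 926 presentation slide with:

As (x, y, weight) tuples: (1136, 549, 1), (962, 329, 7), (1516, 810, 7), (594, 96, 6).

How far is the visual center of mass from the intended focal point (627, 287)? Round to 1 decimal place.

≈ 447.4

Total weight = 1 + 7 + 7 + 6 = 21.
x-moment: 1·1136 + 7·962 + 7·1516 + 6·594 = 22046; centroid 22046/21 ≈ 1049.81.
y-moment: 1·549 + 7·329 + 7·810 + 6·96 = 9098; centroid 9098/21 ≈ 433.24.
From (627, 287): dx = 422.81, dy = 146.24, so the distance is √(dx²+dy²) ≈ 447.39.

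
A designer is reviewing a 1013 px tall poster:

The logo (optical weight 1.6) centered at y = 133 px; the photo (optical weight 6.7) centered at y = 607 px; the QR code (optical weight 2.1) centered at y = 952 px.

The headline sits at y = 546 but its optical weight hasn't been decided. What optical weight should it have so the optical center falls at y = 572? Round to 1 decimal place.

w ≈ 12.7

Existing Σw = 10.4 (1.6 + 6.7 + 2.1); existing moment 1.6·133 + 6.7·607 + 2.1·952 = 6278.9.
Set Σw·y/Σw = 572: (6278.9 + 546w) = 572·(10.4 + w).
Rearranging, w·(546 − 572) = 572·10.4 − 6278.9 = -330.1, so w ≈ -330.1/-26 = 12.70.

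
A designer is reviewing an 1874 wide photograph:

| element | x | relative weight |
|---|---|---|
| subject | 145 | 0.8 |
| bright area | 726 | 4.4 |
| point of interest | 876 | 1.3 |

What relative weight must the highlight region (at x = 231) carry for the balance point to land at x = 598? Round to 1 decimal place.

Fixed elements: Σw = 0.8 + 4.4 + 1.3 = 6.5, Σw·x = 0.8·145 + 4.4·726 + 1.3·876 = 4449.2.
Balance at x = 598 requires (4449.2 + w·231) / (6.5 + w) = 598.
So w = (598·6.5 − 4449.2)/(231 − 598) = -562.2/-367 ≈ 1.53.

w ≈ 1.5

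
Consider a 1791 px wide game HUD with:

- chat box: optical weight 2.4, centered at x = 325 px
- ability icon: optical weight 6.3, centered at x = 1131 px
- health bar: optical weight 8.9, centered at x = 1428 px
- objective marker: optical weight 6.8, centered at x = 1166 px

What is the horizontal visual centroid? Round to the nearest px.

x ≈ 1170

Weights sum to 2.4 + 6.3 + 8.9 + 6.8 = 24.4.
Σw·x = 2.4·325 + 6.3·1131 + 8.9·1428 + 6.8·1166 = 28543.3, so x̄ = 28543.3/24.4 ≈ 1169.81.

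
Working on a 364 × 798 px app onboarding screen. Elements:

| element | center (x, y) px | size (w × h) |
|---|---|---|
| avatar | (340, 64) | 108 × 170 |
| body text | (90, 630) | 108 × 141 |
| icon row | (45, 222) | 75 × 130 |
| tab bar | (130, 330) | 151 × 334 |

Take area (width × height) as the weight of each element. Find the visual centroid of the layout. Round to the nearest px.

Taking area as weight: avatar 108·170 = 18360, body text 108·141 = 15228, icon row 75·130 = 9750, tab bar 151·334 = 50434. Sum 93772.
Σw·x = 18360·340 + 15228·90 + 9750·45 + 50434·130 = 14608090, so x̄ = 14608090/93772 ≈ 155.78.
Σw·y = 18360·64 + 15228·630 + 9750·222 + 50434·330 = 29576400, so ȳ = 29576400/93772 ≈ 315.41.

(156, 315)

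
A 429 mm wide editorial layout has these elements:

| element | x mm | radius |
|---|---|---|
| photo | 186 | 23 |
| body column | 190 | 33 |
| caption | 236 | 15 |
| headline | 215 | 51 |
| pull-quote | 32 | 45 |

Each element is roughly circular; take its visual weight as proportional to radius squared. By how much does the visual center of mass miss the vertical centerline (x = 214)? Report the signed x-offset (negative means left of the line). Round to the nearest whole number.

r² weights: photo 23² = 529, body column 33² = 1089, caption 15² = 225, headline 51² = 2601, pull-quote 45² = 2025. Total = 6469.
x: (529·186 + 1089·190 + 225·236 + 2601·215 + 2025·32) / 6469 = 982419 / 6469 ≈ 151.87
Against x = 214, that's 151.87 − 214 = -62.13.

≈ -62 mm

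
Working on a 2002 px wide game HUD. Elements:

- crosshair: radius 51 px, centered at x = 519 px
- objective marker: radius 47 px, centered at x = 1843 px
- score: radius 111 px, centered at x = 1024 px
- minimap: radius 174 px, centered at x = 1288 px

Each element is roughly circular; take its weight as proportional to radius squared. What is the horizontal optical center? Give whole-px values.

x ≈ 1203

Weights ∝ r²: crosshair 51² = 2601, objective marker 47² = 2209, score 111² = 12321, minimap 174² = 30276; Σw = 47407.
Σw·x = 2601·519 + 2209·1843 + 12321·1024 + 30276·1288 = 57033298, so x̄ = 57033298/47407 ≈ 1203.06.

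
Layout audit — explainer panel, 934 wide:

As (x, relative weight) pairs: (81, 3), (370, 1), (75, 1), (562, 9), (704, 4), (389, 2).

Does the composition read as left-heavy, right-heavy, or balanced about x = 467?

Total weight = 3 + 1 + 1 + 9 + 4 + 2 = 20.
x: (3·81 + 1·370 + 1·75 + 9·562 + 4·704 + 2·389) / 20 = 9340 / 20 ≈ 467.00
467.00 = 467 exactly: balanced.

balanced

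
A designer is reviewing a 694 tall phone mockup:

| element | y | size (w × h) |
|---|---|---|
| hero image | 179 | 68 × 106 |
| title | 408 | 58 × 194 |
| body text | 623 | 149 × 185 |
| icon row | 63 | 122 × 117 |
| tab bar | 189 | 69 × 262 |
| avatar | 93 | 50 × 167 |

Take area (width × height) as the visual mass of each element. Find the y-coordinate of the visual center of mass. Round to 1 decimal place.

y ≈ 324.5

Areas: hero image 68·106 = 7208, title 58·194 = 11252, body text 149·185 = 27565, icon row 122·117 = 14274, tab bar 69·262 = 18078, avatar 50·167 = 8350. Total weight = 86727.
y: (7208·179 + 11252·408 + 27565·623 + 14274·63 + 18078·189 + 8350·93) / 86727 = 28146597 / 86727 ≈ 324.54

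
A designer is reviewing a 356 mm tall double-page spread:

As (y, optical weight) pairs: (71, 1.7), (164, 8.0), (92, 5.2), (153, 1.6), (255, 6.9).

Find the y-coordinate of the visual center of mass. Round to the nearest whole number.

y ≈ 167

Σw = 1.7 + 8.0 + 5.2 + 1.6 + 6.9 = 23.4.
Σw·y = 1.7·71 + 8.0·164 + 5.2·92 + 1.6·153 + 6.9·255 = 3915.4, so ȳ = 3915.4/23.4 ≈ 167.32.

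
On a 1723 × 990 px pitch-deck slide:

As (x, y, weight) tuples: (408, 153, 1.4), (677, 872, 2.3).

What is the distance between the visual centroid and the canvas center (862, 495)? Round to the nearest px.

Weights sum to 1.4 + 2.3 = 3.7.
Σw·x = 1.4·408 + 2.3·677 = 2128.3, so x̄ = 2128.3/3.7 ≈ 575.22.
Σw·y = 1.4·153 + 2.3·872 = 2219.8, so ȳ = 2219.8/3.7 ≈ 599.95.
Offset from (862, 495): Δx ≈ -286.78, Δy ≈ 104.95; distance = √(Δx² + Δy²) ≈ 305.38.

≈ 305 px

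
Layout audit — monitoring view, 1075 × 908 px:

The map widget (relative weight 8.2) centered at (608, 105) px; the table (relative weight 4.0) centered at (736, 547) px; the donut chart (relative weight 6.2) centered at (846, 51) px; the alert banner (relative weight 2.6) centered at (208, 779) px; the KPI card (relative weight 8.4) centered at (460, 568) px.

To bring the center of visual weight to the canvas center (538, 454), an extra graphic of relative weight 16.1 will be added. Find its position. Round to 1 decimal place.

New total weight: (8.2 + 4.0 + 6.2 + 2.6 + 8.4) + 16.1 = 45.5.
x: target moment 45.5×538 = 24479.0; current 8.2·608 + 4.0·736 + 6.2·846 + 2.6·208 + 8.4·460 = 17579.6; the extra graphic supplies 6899.4, so x = 6899.4/16.1 ≈ 428.53.
y: target moment 45.5×454 = 20657.0; current 8.2·105 + 4.0·547 + 6.2·51 + 2.6·779 + 8.4·568 = 10161.8; the extra graphic supplies 10495.2, so y = 10495.2/16.1 ≈ 651.88.

(428.5, 651.9)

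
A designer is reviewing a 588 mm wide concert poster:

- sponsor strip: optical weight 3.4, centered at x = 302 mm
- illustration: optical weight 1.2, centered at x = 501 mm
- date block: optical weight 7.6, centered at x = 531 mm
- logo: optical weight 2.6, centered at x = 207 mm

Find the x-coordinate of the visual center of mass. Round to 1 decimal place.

Weights sum to 3.4 + 1.2 + 7.6 + 2.6 = 14.8.
x: (3.4·302 + 1.2·501 + 7.6·531 + 2.6·207) / 14.8 = 6201.8 / 14.8 ≈ 419.04

x ≈ 419.0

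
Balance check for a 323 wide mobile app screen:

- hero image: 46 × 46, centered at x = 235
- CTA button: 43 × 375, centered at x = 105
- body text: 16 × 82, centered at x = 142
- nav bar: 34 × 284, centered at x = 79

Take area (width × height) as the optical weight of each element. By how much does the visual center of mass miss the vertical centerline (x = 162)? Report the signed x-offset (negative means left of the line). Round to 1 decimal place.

Taking area as weight: hero image 46·46 = 2116, CTA button 43·375 = 16125, body text 16·82 = 1312, nav bar 34·284 = 9656. Sum 29209.
x: (2116·235 + 16125·105 + 1312·142 + 9656·79) / 29209 = 3139513 / 29209 ≈ 107.48
Offset from x = 162: 107.48 − 162 ≈ -54.52.

≈ -54.5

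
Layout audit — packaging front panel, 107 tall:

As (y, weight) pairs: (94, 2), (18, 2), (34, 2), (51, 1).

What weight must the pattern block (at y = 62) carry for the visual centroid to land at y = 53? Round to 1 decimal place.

w ≈ 3.1

Fixed elements: Σw = 2 + 2 + 2 + 1 = 7, Σw·y = 2·94 + 2·18 + 2·34 + 1·51 = 343.
Set Σw·y/Σw = 53: (343 + 62w) = 53·(7 + w).
So w = (53·7 − 343)/(62 − 53) = 28/9 ≈ 3.11.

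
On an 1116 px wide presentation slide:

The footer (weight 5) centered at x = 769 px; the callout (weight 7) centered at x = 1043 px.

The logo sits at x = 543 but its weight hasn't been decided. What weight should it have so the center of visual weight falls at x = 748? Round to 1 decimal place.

w ≈ 10.6

Existing Σw = 12 (5 + 7); existing moment 5·769 + 7·1043 = 11146.
For the centroid to hit 748: (11146 + w·543) / (12 + w) = 748.
Solving: w = (748·12 − 11146) / (543 − 748) = -2170 / -205 ≈ 10.59.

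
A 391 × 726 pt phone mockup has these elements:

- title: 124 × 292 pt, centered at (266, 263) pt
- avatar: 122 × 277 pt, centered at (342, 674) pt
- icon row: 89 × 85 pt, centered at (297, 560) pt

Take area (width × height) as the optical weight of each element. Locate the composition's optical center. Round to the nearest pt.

(302, 471)

Taking area as weight: title 124·292 = 36208, avatar 122·277 = 33794, icon row 89·85 = 7565. Sum 77567.
Σw·x = 36208·266 + 33794·342 + 7565·297 = 23435681, so x̄ = 23435681/77567 ≈ 302.13.
Σw·y = 36208·263 + 33794·674 + 7565·560 = 36536260, so ȳ = 36536260/77567 ≈ 471.03.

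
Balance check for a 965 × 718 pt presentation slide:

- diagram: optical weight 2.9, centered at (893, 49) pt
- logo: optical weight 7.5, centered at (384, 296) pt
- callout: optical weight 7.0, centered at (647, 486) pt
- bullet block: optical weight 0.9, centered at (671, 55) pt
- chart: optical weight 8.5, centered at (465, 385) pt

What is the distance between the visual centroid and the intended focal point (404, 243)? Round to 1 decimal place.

Σw = 2.9 + 7.5 + 7.0 + 0.9 + 8.5 = 26.8.
Σw·x = 2.9·893 + 7.5·384 + 7.0·647 + 0.9·671 + 8.5·465 = 14555.1, so x̄ = 14555.1/26.8 ≈ 543.10.
Σw·y = 2.9·49 + 7.5·296 + 7.0·486 + 0.9·55 + 8.5·385 = 9086.1, so ȳ = 9086.1/26.8 ≈ 339.03.
Offset from (404, 243): Δx ≈ 139.10, Δy ≈ 96.03; distance = √(Δx² + Δy²) ≈ 169.03.

≈ 169.0 pt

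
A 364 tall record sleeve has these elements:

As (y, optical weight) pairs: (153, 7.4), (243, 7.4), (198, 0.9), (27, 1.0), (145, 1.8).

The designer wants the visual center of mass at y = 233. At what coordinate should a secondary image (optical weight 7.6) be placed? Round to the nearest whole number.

y ≈ 353

New total weight: (7.4 + 7.4 + 0.9 + 1.0 + 1.8) + 7.6 = 26.1.
Along y: (3396.6 + 7.6·y) / 26.1 = 233 (existing moment 7.4·153 + 7.4·243 + 0.9·198 + 1.0·27 + 1.8·145 = 3396.6) ⇒ y = (6081.3 − 3396.6) / 7.6 ≈ 353.25.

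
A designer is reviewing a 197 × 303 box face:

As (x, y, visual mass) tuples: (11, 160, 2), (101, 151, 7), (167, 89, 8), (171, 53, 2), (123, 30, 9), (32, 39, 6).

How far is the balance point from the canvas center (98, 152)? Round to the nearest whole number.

Σw = 2 + 7 + 8 + 2 + 9 + 6 = 34.
x: moment 3706 / weight 34 ≈ 109.00
Σw·y = 2699; ȳ = 2699/34 ≈ 79.38.
From (98, 152): dx = 11.00, dy = -72.62, so the distance is √(dx²+dy²) ≈ 73.45.

≈ 73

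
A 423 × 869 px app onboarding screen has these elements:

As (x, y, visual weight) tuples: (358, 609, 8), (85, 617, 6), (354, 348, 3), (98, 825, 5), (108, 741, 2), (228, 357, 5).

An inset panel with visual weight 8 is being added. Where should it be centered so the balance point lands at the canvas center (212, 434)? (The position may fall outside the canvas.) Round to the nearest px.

(195, -119)

With the inset panel, Σw becomes 8 + 6 + 3 + 5 + 2 + 5 + 8 = 37.
Along x: (6282 + 8·x) / 37 = 212 (existing moment 8·358 + 6·85 + 3·354 + 5·98 + 2·108 + 5·228 = 6282) ⇒ x = (7844 − 6282) / 8 ≈ 195.25.
Along y: (17010 + 8·y) / 37 = 434 (existing moment 8·609 + 6·617 + 3·348 + 5·825 + 2·741 + 5·357 = 17010) ⇒ y = (16058 − 17010) / 8 ≈ -119.00.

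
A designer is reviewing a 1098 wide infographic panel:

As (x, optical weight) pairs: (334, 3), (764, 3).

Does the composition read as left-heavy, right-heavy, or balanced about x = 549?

Σw = 3 + 3 = 6.
Σw·x = 3·334 + 3·764 = 3294, so x̄ = 3294/6 ≈ 549.00.
549.00 = 549 exactly: balanced.

balanced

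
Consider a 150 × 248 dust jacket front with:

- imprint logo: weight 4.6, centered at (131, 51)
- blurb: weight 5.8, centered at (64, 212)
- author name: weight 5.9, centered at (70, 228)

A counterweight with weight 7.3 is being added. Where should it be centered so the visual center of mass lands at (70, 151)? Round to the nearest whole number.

(36, 103)

New total weight: (4.6 + 5.8 + 5.9) + 7.3 = 23.6.
Along x: (1386.8 + 7.3·x) / 23.6 = 70 (existing moment 4.6·131 + 5.8·64 + 5.9·70 = 1386.8) ⇒ x = (1652.0 − 1386.8) / 7.3 ≈ 36.33.
Along y: (2809.4 + 7.3·y) / 23.6 = 151 (existing moment 4.6·51 + 5.8·212 + 5.9·228 = 2809.4) ⇒ y = (3563.6 − 2809.4) / 7.3 ≈ 103.32.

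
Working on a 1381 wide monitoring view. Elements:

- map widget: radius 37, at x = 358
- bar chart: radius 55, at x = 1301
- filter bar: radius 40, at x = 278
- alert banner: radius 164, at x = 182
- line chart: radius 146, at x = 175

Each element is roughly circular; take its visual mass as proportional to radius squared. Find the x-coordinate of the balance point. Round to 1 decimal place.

Weights ∝ r²: map widget 37² = 1369, bar chart 55² = 3025, filter bar 40² = 1600, alert banner 164² = 26896, line chart 146² = 21316; Σw = 54206.
x-moment: 1369·358 + 3025·1301 + 1600·278 + 26896·182 + 21316·175 = 13495799; centroid 13495799/54206 ≈ 248.97.

x ≈ 249.0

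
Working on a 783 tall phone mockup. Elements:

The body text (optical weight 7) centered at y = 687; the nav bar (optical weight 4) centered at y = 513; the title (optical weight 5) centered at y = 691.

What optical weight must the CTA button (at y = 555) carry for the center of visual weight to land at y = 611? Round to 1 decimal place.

Fixed elements: Σw = 7 + 4 + 5 = 16, Σw·y = 7·687 + 4·513 + 5·691 = 10316.
For the centroid to hit 611: (10316 + w·555) / (16 + w) = 611.
So w = (611·16 − 10316)/(555 − 611) = -540/-56 ≈ 9.64.

w ≈ 9.6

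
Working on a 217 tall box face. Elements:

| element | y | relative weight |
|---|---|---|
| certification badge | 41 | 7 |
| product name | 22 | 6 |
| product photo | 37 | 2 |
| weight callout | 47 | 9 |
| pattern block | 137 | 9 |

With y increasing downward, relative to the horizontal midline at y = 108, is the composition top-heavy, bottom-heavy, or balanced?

Weights sum to 7 + 6 + 2 + 9 + 9 = 33.
y: (7·41 + 6·22 + 2·37 + 9·47 + 9·137) / 33 = 2149 / 33 ≈ 65.12
65.1 vs midline 108 → top-heavy.

top-heavy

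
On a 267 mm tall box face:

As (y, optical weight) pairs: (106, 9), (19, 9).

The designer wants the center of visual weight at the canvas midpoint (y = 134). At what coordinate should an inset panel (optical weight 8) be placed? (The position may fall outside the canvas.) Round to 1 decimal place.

With the inset panel, Σw becomes 9 + 9 + 8 = 26.
y: target moment 26×134 = 3484; current 9·106 + 9·19 = 1125; the inset panel supplies 2359, so y = 2359/8 ≈ 294.88.

y ≈ 294.9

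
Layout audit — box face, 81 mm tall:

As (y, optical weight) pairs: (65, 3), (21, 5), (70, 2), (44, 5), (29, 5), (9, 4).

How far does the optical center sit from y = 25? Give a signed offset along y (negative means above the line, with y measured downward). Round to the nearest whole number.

Weights sum to 3 + 5 + 2 + 5 + 5 + 4 = 24.
y: moment 841 / weight 24 ≈ 35.04
Difference: 35.04 − 25 ≈ 10.04.

≈ 10 mm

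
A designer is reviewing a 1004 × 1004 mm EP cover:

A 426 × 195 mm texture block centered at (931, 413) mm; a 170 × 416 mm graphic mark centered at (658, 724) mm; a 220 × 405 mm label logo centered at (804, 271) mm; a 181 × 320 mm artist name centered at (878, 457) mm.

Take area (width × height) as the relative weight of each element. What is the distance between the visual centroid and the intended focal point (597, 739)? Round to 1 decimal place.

Areas: texture block 426·195 = 83070, graphic mark 170·416 = 70720, label logo 220·405 = 89100, artist name 181·320 = 57920. Total weight = 300810.
x-moment: 83070·931 + 70720·658 + 89100·804 + 57920·878 = 246362090; centroid 246362090/300810 ≈ 819.00.
y-moment: 83070·413 + 70720·724 + 89100·271 + 57920·457 = 136124730; centroid 136124730/300810 ≈ 452.53.
Relative to (597, 739): Δ = (222.00, -286.47); |Δ| = √(222.00² + -286.47²) ≈ 362.42.

≈ 362.4 mm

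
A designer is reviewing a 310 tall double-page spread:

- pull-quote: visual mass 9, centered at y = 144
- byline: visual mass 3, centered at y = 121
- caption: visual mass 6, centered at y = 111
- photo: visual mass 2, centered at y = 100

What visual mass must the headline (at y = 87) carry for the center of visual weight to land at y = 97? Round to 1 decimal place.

Known weights sum to 9 + 3 + 6 + 2 = 20; their moment is 9·144 + 3·121 + 6·111 + 2·100 = 2525.
Balance at y = 97 requires (2525 + w·87) / (20 + w) = 97.
So w = (97·20 − 2525)/(87 − 97) = -585/-10 ≈ 58.50.

w ≈ 58.5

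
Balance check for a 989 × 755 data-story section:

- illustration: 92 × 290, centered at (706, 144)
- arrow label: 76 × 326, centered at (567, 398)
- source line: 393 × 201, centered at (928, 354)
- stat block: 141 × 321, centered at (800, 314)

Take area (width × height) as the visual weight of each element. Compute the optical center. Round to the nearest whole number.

(810, 318)

Taking area as weight: illustration 92·290 = 26680, arrow label 76·326 = 24776, source line 393·201 = 78993, stat block 141·321 = 45261. Sum 175710.
x-moment: 26680·706 + 24776·567 + 78993·928 + 45261·800 = 142398376; centroid 142398376/175710 ≈ 810.42.
y-moment: 26680·144 + 24776·398 + 78993·354 + 45261·314 = 55878244; centroid 55878244/175710 ≈ 318.01.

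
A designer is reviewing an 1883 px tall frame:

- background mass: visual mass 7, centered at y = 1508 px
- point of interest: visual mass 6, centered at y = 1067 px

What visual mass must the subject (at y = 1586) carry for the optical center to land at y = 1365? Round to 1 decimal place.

w ≈ 3.6

Existing Σw = 13 (7 + 6); existing moment 7·1508 + 6·1067 = 16958.
For the centroid to hit 1365: (16958 + w·1586) / (13 + w) = 1365.
So w = (1365·13 − 16958)/(1586 − 1365) = 787/221 ≈ 3.56.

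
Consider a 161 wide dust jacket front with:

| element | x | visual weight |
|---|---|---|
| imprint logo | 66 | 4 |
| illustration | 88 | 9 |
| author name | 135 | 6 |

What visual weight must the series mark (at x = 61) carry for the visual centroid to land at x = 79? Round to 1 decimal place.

w ≈ 20.3

Fixed elements: Σw = 4 + 9 + 6 = 19, Σw·x = 4·66 + 9·88 + 6·135 = 1866.
Set Σw·x/Σw = 79: (1866 + 61w) = 79·(19 + w).
Rearranging, w·(61 − 79) = 79·19 − 1866 = -365, so w ≈ -365/-18 = 20.28.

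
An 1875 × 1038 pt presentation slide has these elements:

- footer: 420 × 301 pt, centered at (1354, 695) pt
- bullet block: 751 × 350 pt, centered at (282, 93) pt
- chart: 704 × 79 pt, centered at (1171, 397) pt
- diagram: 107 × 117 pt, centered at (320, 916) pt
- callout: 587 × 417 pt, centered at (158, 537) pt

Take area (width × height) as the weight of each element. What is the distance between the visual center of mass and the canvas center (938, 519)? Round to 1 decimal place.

≈ 452.5 pt

Taking area as weight: footer 420·301 = 126420, bullet block 751·350 = 262850, chart 704·79 = 55616, diagram 107·117 = 12519, callout 587·417 = 244779. Sum 702184.
x-moment: 126420·1354 + 262850·282 + 55616·1171 + 12519·320 + 244779·158 = 353103878; centroid 353103878/702184 ≈ 502.87.
y-moment: 126420·695 + 262850·93 + 55616·397 + 12519·916 + 244779·537 = 277300229; centroid 277300229/702184 ≈ 394.91.
Offset from (938, 519): Δx ≈ -435.13, Δy ≈ -124.09; distance = √(Δx² + Δy²) ≈ 452.48.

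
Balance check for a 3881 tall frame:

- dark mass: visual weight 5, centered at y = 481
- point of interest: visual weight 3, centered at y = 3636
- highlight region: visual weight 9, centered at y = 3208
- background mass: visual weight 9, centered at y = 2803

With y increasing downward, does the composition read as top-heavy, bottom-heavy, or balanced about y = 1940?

Weights sum to 5 + 3 + 9 + 9 = 26.
y-moment: 5·481 + 3·3636 + 9·3208 + 9·2803 = 67412; centroid 67412/26 ≈ 2592.77.
2592.8 lies below (larger y than) the midline 1940, so the layout is bottom-heavy.

bottom-heavy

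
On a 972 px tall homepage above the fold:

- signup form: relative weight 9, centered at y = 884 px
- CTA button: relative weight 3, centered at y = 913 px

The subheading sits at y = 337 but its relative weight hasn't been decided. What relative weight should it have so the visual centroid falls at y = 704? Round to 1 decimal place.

Known weights sum to 9 + 3 = 12; their moment is 9·884 + 3·913 = 10695.
Balance at y = 704 requires (10695 + w·337) / (12 + w) = 704.
So w = (704·12 − 10695)/(337 − 704) = -2247/-367 ≈ 6.12.

w ≈ 6.1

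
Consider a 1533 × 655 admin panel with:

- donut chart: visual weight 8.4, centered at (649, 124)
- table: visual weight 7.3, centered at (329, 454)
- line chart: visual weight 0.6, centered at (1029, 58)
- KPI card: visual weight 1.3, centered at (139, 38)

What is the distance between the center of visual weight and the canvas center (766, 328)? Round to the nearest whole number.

≈ 285

Total weight = 8.4 + 7.3 + 0.6 + 1.3 = 17.6.
x-moment: 8.4·649 + 7.3·329 + 0.6·1029 + 1.3·139 = 8651.4; centroid 8651.4/17.6 ≈ 491.56.
y-moment: 8.4·124 + 7.3·454 + 0.6·58 + 1.3·38 = 4440.0; centroid 4440.0/17.6 ≈ 252.27.
Relative to (766, 328): Δ = (-274.44, -75.73); |Δ| = √(-274.44² + -75.73²) ≈ 284.70.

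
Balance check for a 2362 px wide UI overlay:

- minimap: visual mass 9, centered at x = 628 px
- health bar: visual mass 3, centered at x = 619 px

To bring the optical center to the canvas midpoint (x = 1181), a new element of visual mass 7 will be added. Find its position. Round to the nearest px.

New total weight: (9 + 3) + 7 = 19.
x: need Σw·x = 19·1181 = 22439. Existing = 9·628 + 3·619 = 7509. Remainder 14930 / 7 ≈ 2132.86.

x ≈ 2133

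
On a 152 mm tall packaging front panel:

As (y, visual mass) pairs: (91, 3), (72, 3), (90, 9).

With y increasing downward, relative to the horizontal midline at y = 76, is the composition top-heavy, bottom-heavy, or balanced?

Total weight = 3 + 3 + 9 = 15.
y-moment: 3·91 + 3·72 + 9·90 = 1299; centroid 1299/15 ≈ 86.60.
86.6 vs midline 76 → bottom-heavy.

bottom-heavy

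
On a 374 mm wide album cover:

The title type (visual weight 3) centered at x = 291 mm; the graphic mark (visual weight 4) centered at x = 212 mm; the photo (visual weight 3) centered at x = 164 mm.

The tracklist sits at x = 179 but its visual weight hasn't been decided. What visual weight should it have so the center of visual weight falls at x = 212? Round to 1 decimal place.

w ≈ 2.8

Known weights sum to 3 + 4 + 3 = 10; their moment is 3·291 + 4·212 + 3·164 = 2213.
Balance at x = 212 requires (2213 + w·179) / (10 + w) = 212.
So w = (212·10 − 2213)/(179 − 212) = -93/-33 ≈ 2.82.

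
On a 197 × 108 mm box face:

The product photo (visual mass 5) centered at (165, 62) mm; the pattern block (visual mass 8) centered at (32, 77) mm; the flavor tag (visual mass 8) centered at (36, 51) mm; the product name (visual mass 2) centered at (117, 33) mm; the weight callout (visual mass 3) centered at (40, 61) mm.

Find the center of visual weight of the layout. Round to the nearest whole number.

Weights sum to 5 + 8 + 8 + 2 + 3 = 26.
x-moment: 5·165 + 8·32 + 8·36 + 2·117 + 3·40 = 1723; centroid 1723/26 ≈ 66.27.
y-moment: 5·62 + 8·77 + 8·51 + 2·33 + 3·61 = 1583; centroid 1583/26 ≈ 60.88.

(66, 61)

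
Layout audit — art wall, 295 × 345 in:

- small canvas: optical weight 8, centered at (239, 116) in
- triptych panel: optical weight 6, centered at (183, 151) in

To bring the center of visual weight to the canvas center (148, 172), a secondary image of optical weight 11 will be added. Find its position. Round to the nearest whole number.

With the secondary image, Σw becomes 8 + 6 + 11 = 25.
x: need Σw·x = 25·148 = 3700. Existing = 8·239 + 6·183 = 3010. Remainder 690 / 11 ≈ 62.73.
y: need Σw·y = 25·172 = 4300. Existing = 8·116 + 6·151 = 1834. Remainder 2466 / 11 ≈ 224.18.

(63, 224)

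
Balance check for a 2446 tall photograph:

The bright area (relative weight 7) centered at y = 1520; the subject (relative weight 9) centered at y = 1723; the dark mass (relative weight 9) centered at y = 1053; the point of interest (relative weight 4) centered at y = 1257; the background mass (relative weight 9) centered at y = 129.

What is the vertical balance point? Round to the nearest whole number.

y ≈ 1100

Σw = 7 + 9 + 9 + 4 + 9 = 38.
Σw·y = 7·1520 + 9·1723 + 9·1053 + 4·1257 + 9·129 = 41813, so ȳ = 41813/38 ≈ 1100.34.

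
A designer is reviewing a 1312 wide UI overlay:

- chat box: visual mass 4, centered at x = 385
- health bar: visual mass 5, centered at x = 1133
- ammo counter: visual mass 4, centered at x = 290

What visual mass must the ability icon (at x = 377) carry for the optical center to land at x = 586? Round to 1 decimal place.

Fixed elements: Σw = 4 + 5 + 4 = 13, Σw·x = 4·385 + 5·1133 + 4·290 = 8365.
Set Σw·x/Σw = 586: (8365 + 377w) = 586·(13 + w).
So w = (586·13 − 8365)/(377 − 586) = -747/-209 ≈ 3.57.

w ≈ 3.6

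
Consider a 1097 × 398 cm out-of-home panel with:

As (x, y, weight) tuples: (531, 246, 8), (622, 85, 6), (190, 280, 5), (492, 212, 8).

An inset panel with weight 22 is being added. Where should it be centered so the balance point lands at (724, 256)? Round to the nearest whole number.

(1028, 317)

With the inset panel, Σw becomes 8 + 6 + 5 + 8 + 22 = 49.
Along x: (12866 + 22·x) / 49 = 724 (existing moment 8·531 + 6·622 + 5·190 + 8·492 = 12866) ⇒ x = (35476 − 12866) / 22 ≈ 1027.73.
Along y: (5574 + 22·y) / 49 = 256 (existing moment 8·246 + 6·85 + 5·280 + 8·212 = 5574) ⇒ y = (12544 − 5574) / 22 ≈ 316.82.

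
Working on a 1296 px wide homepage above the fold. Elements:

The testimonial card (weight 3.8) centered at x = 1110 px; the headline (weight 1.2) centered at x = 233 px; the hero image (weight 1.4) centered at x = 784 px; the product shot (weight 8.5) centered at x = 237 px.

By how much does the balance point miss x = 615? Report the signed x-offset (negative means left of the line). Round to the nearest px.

≈ -104 px

Weights sum to 3.8 + 1.2 + 1.4 + 8.5 = 14.9.
Σw·x = 3.8·1110 + 1.2·233 + 1.4·784 + 8.5·237 = 7609.7, so x̄ = 7609.7/14.9 ≈ 510.72.
Difference: 510.72 − 615 ≈ -104.28.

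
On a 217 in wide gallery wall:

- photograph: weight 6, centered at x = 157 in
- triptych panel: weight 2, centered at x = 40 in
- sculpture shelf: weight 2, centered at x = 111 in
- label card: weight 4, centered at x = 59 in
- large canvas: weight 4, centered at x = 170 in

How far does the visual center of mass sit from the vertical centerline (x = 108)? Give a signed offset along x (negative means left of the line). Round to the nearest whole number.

Weights sum to 6 + 2 + 2 + 4 + 4 = 18.
Σw·x = 6·157 + 2·40 + 2·111 + 4·59 + 4·170 = 2160, so x̄ = 2160/18 ≈ 120.00.
Against x = 108, that's 120.00 − 108 = 12.00.

≈ 12 in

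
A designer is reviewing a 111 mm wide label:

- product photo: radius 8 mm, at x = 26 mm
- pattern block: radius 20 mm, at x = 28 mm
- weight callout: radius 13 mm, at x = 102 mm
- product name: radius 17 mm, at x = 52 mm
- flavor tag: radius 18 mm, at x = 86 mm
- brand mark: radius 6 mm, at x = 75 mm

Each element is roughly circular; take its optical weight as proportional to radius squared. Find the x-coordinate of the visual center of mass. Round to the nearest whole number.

r² weights: product photo 8² = 64, pattern block 20² = 400, weight callout 13² = 169, product name 17² = 289, flavor tag 18² = 324, brand mark 6² = 36. Total = 1282.
x-moment: 64·26 + 400·28 + 169·102 + 289·52 + 324·86 + 36·75 = 75694; centroid 75694/1282 ≈ 59.04.

x ≈ 59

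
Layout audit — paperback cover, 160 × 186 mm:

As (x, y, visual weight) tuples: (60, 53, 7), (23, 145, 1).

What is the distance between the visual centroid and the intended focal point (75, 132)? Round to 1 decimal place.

Σw = 7 + 1 = 8.
x: (7·60 + 1·23) / 8 = 443 / 8 ≈ 55.38
y: (7·53 + 1·145) / 8 = 516 / 8 ≈ 64.50
Relative to (75, 132): Δ = (-19.62, -67.50); |Δ| = √(-19.62² + -67.50²) ≈ 70.30.

≈ 70.3 mm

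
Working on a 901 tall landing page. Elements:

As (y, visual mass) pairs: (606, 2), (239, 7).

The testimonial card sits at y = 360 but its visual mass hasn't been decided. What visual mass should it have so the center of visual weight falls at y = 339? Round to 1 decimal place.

w ≈ 7.9

Known weights sum to 2 + 7 = 9; their moment is 2·606 + 7·239 = 2885.
Balance at y = 339 requires (2885 + w·360) / (9 + w) = 339.
Solving: w = (339·9 − 2885) / (360 − 339) = 166 / 21 ≈ 7.90.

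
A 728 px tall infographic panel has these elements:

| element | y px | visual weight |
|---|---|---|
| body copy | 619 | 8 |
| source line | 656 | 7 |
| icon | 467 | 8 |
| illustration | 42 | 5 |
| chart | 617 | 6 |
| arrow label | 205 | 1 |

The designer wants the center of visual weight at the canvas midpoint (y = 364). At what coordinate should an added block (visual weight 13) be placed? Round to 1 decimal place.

New total weight: (8 + 7 + 8 + 5 + 6 + 1) + 13 = 48.
Along y: (17397 + 13·y) / 48 = 364 (existing moment 8·619 + 7·656 + 8·467 + 5·42 + 6·617 + 1·205 = 17397) ⇒ y = (17472 − 17397) / 13 ≈ 5.77.

y ≈ 5.8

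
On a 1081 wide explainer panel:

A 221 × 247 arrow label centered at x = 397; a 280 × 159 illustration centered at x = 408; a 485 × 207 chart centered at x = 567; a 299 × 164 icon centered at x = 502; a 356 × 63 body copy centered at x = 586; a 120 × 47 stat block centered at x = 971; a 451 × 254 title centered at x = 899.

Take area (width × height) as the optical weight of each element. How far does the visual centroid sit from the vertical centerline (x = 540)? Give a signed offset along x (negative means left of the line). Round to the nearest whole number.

≈ 81

Areas: arrow label 221·247 = 54587, illustration 280·159 = 44520, chart 485·207 = 100395, icon 299·164 = 49036, body copy 356·63 = 22428, stat block 120·47 = 5640, title 451·254 = 114554. Total weight = 391160.
x: (54587·397 + 44520·408 + 100395·567 + 49036·502 + 22428·586 + 5640·971 + 114554·899) / 391160 = 242978530 / 391160 ≈ 621.17
Against x = 540, that's 621.17 − 540 = 81.17.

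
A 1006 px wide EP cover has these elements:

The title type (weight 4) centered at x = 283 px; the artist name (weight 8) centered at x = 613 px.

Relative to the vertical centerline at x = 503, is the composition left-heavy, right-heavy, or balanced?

balanced

Total weight = 4 + 8 = 12.
x-moment: 4·283 + 8·613 = 6036; centroid 6036/12 ≈ 503.00.
That equals the midline 503 — balanced.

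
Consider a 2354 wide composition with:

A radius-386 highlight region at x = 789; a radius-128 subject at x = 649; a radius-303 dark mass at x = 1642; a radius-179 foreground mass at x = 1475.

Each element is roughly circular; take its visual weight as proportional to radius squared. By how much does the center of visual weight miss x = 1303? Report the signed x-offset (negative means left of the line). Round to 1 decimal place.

Weights ∝ r²: highlight region 386² = 148996, subject 128² = 16384, dark mass 303² = 91809, foreground mass 179² = 32041; Σw = 289230.
x: (148996·789 + 16384·649 + 91809·1642 + 32041·1475) / 289230 = 326201913 / 289230 ≈ 1127.83
Difference: 1127.83 − 1303 ≈ -175.17.

≈ -175.2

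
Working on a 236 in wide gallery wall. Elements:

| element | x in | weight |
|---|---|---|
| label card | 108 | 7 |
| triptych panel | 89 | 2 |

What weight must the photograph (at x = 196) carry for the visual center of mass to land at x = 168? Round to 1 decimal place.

w ≈ 20.6

Fixed elements: Σw = 7 + 2 = 9, Σw·x = 7·108 + 2·89 = 934.
For the centroid to hit 168: (934 + w·196) / (9 + w) = 168.
Solving: w = (168·9 − 934) / (196 − 168) = 578 / 28 ≈ 20.64.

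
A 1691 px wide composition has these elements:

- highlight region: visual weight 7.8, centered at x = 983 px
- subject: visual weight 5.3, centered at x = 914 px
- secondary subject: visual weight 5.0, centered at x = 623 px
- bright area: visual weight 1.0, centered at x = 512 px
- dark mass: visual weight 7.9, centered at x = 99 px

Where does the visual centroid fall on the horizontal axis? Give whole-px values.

Weights sum to 7.8 + 5.3 + 5.0 + 1.0 + 7.9 = 27.0.
x-moment: 7.8·983 + 5.3·914 + 5.0·623 + 1.0·512 + 7.9·99 = 16920.7; centroid 16920.7/27.0 ≈ 626.69.

x ≈ 627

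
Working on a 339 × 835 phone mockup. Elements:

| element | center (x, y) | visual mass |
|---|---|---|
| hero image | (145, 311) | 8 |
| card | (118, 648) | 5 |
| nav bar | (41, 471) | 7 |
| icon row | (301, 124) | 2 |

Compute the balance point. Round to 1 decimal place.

Total weight = 8 + 5 + 7 + 2 = 22.
Σw·x = 8·145 + 5·118 + 7·41 + 2·301 = 2639, so x̄ = 2639/22 ≈ 119.95.
Σw·y = 8·311 + 5·648 + 7·471 + 2·124 = 9273, so ȳ = 9273/22 ≈ 421.50.

(120.0, 421.5)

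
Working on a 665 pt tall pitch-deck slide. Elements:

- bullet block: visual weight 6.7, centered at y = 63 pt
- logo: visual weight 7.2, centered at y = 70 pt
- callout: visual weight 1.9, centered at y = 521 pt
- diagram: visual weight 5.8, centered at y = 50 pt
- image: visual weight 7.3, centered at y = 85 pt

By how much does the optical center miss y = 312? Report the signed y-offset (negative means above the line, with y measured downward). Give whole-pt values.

≈ -214 pt

Total weight = 6.7 + 7.2 + 1.9 + 5.8 + 7.3 = 28.9.
Σw·y = 6.7·63 + 7.2·70 + 1.9·521 + 5.8·50 + 7.3·85 = 2826.5, so ȳ = 2826.5/28.9 ≈ 97.80.
Offset from y = 312: 97.80 − 312 ≈ -214.20.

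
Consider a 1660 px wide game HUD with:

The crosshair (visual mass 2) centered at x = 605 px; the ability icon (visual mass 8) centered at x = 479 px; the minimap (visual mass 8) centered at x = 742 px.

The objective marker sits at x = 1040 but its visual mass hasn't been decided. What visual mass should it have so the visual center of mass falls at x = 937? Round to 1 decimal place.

w ≈ 57.2

Known weights sum to 2 + 8 + 8 = 18; their moment is 2·605 + 8·479 + 8·742 = 10978.
Set Σw·x/Σw = 937: (10978 + 1040w) = 937·(18 + w).
So w = (937·18 − 10978)/(1040 − 937) = 5888/103 ≈ 57.17.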